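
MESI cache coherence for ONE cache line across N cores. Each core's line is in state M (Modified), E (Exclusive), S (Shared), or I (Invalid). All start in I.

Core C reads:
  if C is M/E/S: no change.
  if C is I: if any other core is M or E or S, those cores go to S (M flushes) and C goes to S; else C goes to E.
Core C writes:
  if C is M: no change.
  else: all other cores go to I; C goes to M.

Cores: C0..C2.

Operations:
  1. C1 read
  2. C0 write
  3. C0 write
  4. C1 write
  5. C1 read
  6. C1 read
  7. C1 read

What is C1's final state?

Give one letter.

Op 1: C1 read [C1 read from I: no other sharers -> C1=E (exclusive)] -> [I,E,I]
Op 2: C0 write [C0 write: invalidate ['C1=E'] -> C0=M] -> [M,I,I]
Op 3: C0 write [C0 write: already M (modified), no change] -> [M,I,I]
Op 4: C1 write [C1 write: invalidate ['C0=M'] -> C1=M] -> [I,M,I]
Op 5: C1 read [C1 read: already in M, no change] -> [I,M,I]
Op 6: C1 read [C1 read: already in M, no change] -> [I,M,I]
Op 7: C1 read [C1 read: already in M, no change] -> [I,M,I]

Answer: M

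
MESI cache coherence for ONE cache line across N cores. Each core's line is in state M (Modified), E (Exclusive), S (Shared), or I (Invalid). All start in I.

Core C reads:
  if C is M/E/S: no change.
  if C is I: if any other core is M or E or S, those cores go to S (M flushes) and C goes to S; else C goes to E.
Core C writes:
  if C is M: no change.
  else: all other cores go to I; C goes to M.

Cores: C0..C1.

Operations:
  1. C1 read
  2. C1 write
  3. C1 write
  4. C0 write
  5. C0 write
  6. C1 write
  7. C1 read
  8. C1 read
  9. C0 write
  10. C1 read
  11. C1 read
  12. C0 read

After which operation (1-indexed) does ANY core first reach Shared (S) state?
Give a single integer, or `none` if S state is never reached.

Answer: 10

Derivation:
Op 1: C1 read [C1 read from I: no other sharers -> C1=E (exclusive)] -> [I,E]
Op 2: C1 write [C1 write: invalidate none -> C1=M] -> [I,M]
Op 3: C1 write [C1 write: already M (modified), no change] -> [I,M]
Op 4: C0 write [C0 write: invalidate ['C1=M'] -> C0=M] -> [M,I]
Op 5: C0 write [C0 write: already M (modified), no change] -> [M,I]
Op 6: C1 write [C1 write: invalidate ['C0=M'] -> C1=M] -> [I,M]
Op 7: C1 read [C1 read: already in M, no change] -> [I,M]
Op 8: C1 read [C1 read: already in M, no change] -> [I,M]
Op 9: C0 write [C0 write: invalidate ['C1=M'] -> C0=M] -> [M,I]
Op 10: C1 read [C1 read from I: others=['C0=M'] -> C1=S, others downsized to S] -> [S,S]
  -> First S state at op 10; remaining ops need not be traced.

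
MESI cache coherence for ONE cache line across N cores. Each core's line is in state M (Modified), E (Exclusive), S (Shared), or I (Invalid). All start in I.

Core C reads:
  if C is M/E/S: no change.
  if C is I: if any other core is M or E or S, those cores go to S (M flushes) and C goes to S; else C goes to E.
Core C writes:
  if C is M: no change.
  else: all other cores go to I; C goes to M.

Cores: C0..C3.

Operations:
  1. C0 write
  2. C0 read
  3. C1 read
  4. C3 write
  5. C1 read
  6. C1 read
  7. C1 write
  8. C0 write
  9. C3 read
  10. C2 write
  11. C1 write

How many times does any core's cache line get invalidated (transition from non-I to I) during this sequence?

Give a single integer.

Answer: 7

Derivation:
Op 1: C0 write [C0 write: invalidate none -> C0=M] -> [M,I,I,I] (invalidations this op: 0; running total: 0)
Op 2: C0 read [C0 read: already in M, no change] -> [M,I,I,I] (invalidations this op: 0; running total: 0)
Op 3: C1 read [C1 read from I: others=['C0=M'] -> C1=S, others downsized to S] -> [S,S,I,I] (invalidations this op: 0; running total: 0)
Op 4: C3 write [C3 write: invalidate ['C0=S', 'C1=S'] -> C3=M] -> [I,I,I,M] (invalidations this op: 2; running total: 2)
Op 5: C1 read [C1 read from I: others=['C3=M'] -> C1=S, others downsized to S] -> [I,S,I,S] (invalidations this op: 0; running total: 2)
Op 6: C1 read [C1 read: already in S, no change] -> [I,S,I,S] (invalidations this op: 0; running total: 2)
Op 7: C1 write [C1 write: invalidate ['C3=S'] -> C1=M] -> [I,M,I,I] (invalidations this op: 1; running total: 3)
Op 8: C0 write [C0 write: invalidate ['C1=M'] -> C0=M] -> [M,I,I,I] (invalidations this op: 1; running total: 4)
Op 9: C3 read [C3 read from I: others=['C0=M'] -> C3=S, others downsized to S] -> [S,I,I,S] (invalidations this op: 0; running total: 4)
Op 10: C2 write [C2 write: invalidate ['C0=S', 'C3=S'] -> C2=M] -> [I,I,M,I] (invalidations this op: 2; running total: 6)
Op 11: C1 write [C1 write: invalidate ['C2=M'] -> C1=M] -> [I,M,I,I] (invalidations this op: 1; running total: 7)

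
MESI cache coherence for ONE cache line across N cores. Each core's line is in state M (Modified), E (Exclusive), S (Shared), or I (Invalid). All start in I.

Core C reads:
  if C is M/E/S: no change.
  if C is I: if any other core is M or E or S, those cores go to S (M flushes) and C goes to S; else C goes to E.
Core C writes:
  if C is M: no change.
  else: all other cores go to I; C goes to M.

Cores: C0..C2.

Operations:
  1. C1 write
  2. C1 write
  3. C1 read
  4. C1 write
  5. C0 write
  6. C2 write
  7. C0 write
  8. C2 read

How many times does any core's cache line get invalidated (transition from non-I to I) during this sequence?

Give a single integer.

Op 1: C1 write [C1 write: invalidate none -> C1=M] -> [I,M,I] (invalidations this op: 0; running total: 0)
Op 2: C1 write [C1 write: already M (modified), no change] -> [I,M,I] (invalidations this op: 0; running total: 0)
Op 3: C1 read [C1 read: already in M, no change] -> [I,M,I] (invalidations this op: 0; running total: 0)
Op 4: C1 write [C1 write: already M (modified), no change] -> [I,M,I] (invalidations this op: 0; running total: 0)
Op 5: C0 write [C0 write: invalidate ['C1=M'] -> C0=M] -> [M,I,I] (invalidations this op: 1; running total: 1)
Op 6: C2 write [C2 write: invalidate ['C0=M'] -> C2=M] -> [I,I,M] (invalidations this op: 1; running total: 2)
Op 7: C0 write [C0 write: invalidate ['C2=M'] -> C0=M] -> [M,I,I] (invalidations this op: 1; running total: 3)
Op 8: C2 read [C2 read from I: others=['C0=M'] -> C2=S, others downsized to S] -> [S,I,S] (invalidations this op: 0; running total: 3)

Answer: 3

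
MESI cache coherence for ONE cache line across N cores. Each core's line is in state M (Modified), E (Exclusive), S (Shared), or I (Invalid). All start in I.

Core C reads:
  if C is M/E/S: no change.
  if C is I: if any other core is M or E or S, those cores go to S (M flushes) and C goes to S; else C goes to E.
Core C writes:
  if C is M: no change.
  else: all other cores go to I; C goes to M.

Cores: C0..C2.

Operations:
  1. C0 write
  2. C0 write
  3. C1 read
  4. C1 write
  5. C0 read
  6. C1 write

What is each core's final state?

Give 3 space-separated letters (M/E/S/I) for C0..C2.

Answer: I M I

Derivation:
Op 1: C0 write [C0 write: invalidate none -> C0=M] -> [M,I,I]
Op 2: C0 write [C0 write: already M (modified), no change] -> [M,I,I]
Op 3: C1 read [C1 read from I: others=['C0=M'] -> C1=S, others downsized to S] -> [S,S,I]
Op 4: C1 write [C1 write: invalidate ['C0=S'] -> C1=M] -> [I,M,I]
Op 5: C0 read [C0 read from I: others=['C1=M'] -> C0=S, others downsized to S] -> [S,S,I]
Op 6: C1 write [C1 write: invalidate ['C0=S'] -> C1=M] -> [I,M,I]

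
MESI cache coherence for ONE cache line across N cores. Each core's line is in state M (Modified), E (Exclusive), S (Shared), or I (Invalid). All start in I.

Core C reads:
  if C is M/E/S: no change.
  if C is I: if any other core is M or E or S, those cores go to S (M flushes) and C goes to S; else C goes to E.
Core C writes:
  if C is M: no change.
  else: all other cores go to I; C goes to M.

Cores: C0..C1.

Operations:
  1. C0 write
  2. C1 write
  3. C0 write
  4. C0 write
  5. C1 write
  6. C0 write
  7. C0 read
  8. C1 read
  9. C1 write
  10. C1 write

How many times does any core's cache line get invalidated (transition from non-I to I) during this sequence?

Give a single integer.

Answer: 5

Derivation:
Op 1: C0 write [C0 write: invalidate none -> C0=M] -> [M,I] (invalidations this op: 0; running total: 0)
Op 2: C1 write [C1 write: invalidate ['C0=M'] -> C1=M] -> [I,M] (invalidations this op: 1; running total: 1)
Op 3: C0 write [C0 write: invalidate ['C1=M'] -> C0=M] -> [M,I] (invalidations this op: 1; running total: 2)
Op 4: C0 write [C0 write: already M (modified), no change] -> [M,I] (invalidations this op: 0; running total: 2)
Op 5: C1 write [C1 write: invalidate ['C0=M'] -> C1=M] -> [I,M] (invalidations this op: 1; running total: 3)
Op 6: C0 write [C0 write: invalidate ['C1=M'] -> C0=M] -> [M,I] (invalidations this op: 1; running total: 4)
Op 7: C0 read [C0 read: already in M, no change] -> [M,I] (invalidations this op: 0; running total: 4)
Op 8: C1 read [C1 read from I: others=['C0=M'] -> C1=S, others downsized to S] -> [S,S] (invalidations this op: 0; running total: 4)
Op 9: C1 write [C1 write: invalidate ['C0=S'] -> C1=M] -> [I,M] (invalidations this op: 1; running total: 5)
Op 10: C1 write [C1 write: already M (modified), no change] -> [I,M] (invalidations this op: 0; running total: 5)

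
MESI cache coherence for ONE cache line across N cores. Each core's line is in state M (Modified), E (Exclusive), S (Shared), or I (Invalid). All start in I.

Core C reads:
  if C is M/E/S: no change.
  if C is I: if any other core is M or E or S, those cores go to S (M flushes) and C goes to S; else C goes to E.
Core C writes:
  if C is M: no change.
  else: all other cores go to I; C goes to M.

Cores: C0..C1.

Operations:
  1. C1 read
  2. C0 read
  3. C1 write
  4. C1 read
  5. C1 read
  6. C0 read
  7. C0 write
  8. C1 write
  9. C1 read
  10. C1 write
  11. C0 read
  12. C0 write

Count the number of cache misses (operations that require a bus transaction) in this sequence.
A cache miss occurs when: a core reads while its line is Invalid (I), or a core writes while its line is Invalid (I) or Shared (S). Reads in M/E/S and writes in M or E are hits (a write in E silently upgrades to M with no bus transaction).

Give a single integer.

Answer: 8

Derivation:
Op 1: C1 read [C1 read from I: no other sharers -> C1=E (exclusive)] -> [I,E] [MISS #1: read from I]
Op 2: C0 read [C0 read from I: others=['C1=E'] -> C0=S, others downsized to S] -> [S,S] [MISS #2: read from I]
Op 3: C1 write [C1 write: invalidate ['C0=S'] -> C1=M] -> [I,M] [MISS #3: write from S]
Op 4: C1 read [C1 read: already in M, no change] -> [I,M] [hit: read from M]
Op 5: C1 read [C1 read: already in M, no change] -> [I,M] [hit: read from M]
Op 6: C0 read [C0 read from I: others=['C1=M'] -> C0=S, others downsized to S] -> [S,S] [MISS #4: read from I]
Op 7: C0 write [C0 write: invalidate ['C1=S'] -> C0=M] -> [M,I] [MISS #5: write from S]
Op 8: C1 write [C1 write: invalidate ['C0=M'] -> C1=M] -> [I,M] [MISS #6: write from I]
Op 9: C1 read [C1 read: already in M, no change] -> [I,M] [hit: read from M]
Op 10: C1 write [C1 write: already M (modified), no change] -> [I,M] [hit: write from M]
Op 11: C0 read [C0 read from I: others=['C1=M'] -> C0=S, others downsized to S] -> [S,S] [MISS #7: read from I]
Op 12: C0 write [C0 write: invalidate ['C1=S'] -> C0=M] -> [M,I] [MISS #8: write from S]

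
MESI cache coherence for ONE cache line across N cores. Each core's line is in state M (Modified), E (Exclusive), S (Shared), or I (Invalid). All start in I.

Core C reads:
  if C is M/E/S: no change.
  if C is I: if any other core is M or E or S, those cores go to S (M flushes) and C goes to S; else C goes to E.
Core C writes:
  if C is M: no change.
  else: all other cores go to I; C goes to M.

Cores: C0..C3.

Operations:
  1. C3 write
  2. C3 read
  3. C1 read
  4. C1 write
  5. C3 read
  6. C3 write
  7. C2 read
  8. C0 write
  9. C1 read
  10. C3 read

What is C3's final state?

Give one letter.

Op 1: C3 write [C3 write: invalidate none -> C3=M] -> [I,I,I,M]
Op 2: C3 read [C3 read: already in M, no change] -> [I,I,I,M]
Op 3: C1 read [C1 read from I: others=['C3=M'] -> C1=S, others downsized to S] -> [I,S,I,S]
Op 4: C1 write [C1 write: invalidate ['C3=S'] -> C1=M] -> [I,M,I,I]
Op 5: C3 read [C3 read from I: others=['C1=M'] -> C3=S, others downsized to S] -> [I,S,I,S]
Op 6: C3 write [C3 write: invalidate ['C1=S'] -> C3=M] -> [I,I,I,M]
Op 7: C2 read [C2 read from I: others=['C3=M'] -> C2=S, others downsized to S] -> [I,I,S,S]
Op 8: C0 write [C0 write: invalidate ['C2=S', 'C3=S'] -> C0=M] -> [M,I,I,I]
Op 9: C1 read [C1 read from I: others=['C0=M'] -> C1=S, others downsized to S] -> [S,S,I,I]
Op 10: C3 read [C3 read from I: others=['C0=S', 'C1=S'] -> C3=S, others downsized to S] -> [S,S,I,S]

Answer: S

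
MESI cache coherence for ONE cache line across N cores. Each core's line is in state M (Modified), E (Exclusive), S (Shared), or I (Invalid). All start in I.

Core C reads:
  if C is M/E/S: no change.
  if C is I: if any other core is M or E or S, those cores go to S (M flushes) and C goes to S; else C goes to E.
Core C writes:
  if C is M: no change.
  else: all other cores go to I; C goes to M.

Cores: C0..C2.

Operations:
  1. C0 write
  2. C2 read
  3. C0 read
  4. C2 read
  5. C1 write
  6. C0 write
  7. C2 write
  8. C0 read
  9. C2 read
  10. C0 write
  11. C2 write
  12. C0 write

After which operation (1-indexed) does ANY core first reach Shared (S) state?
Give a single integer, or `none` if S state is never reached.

Op 1: C0 write [C0 write: invalidate none -> C0=M] -> [M,I,I]
Op 2: C2 read [C2 read from I: others=['C0=M'] -> C2=S, others downsized to S] -> [S,I,S]
  -> First S state at op 2; remaining ops need not be traced.

Answer: 2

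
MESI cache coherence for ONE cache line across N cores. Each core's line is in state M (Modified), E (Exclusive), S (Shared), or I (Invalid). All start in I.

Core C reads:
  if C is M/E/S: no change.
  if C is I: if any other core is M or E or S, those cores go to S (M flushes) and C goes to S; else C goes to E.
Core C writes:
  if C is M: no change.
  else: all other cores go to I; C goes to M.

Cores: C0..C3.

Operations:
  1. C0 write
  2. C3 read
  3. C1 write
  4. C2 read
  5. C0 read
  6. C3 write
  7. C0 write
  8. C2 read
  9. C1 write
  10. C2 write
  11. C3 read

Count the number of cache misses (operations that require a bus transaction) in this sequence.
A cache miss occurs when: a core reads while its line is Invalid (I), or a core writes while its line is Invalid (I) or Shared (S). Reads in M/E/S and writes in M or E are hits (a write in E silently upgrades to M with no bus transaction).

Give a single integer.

Op 1: C0 write [C0 write: invalidate none -> C0=M] -> [M,I,I,I] [MISS #1: write from I]
Op 2: C3 read [C3 read from I: others=['C0=M'] -> C3=S, others downsized to S] -> [S,I,I,S] [MISS #2: read from I]
Op 3: C1 write [C1 write: invalidate ['C0=S', 'C3=S'] -> C1=M] -> [I,M,I,I] [MISS #3: write from I]
Op 4: C2 read [C2 read from I: others=['C1=M'] -> C2=S, others downsized to S] -> [I,S,S,I] [MISS #4: read from I]
Op 5: C0 read [C0 read from I: others=['C1=S', 'C2=S'] -> C0=S, others downsized to S] -> [S,S,S,I] [MISS #5: read from I]
Op 6: C3 write [C3 write: invalidate ['C0=S', 'C1=S', 'C2=S'] -> C3=M] -> [I,I,I,M] [MISS #6: write from I]
Op 7: C0 write [C0 write: invalidate ['C3=M'] -> C0=M] -> [M,I,I,I] [MISS #7: write from I]
Op 8: C2 read [C2 read from I: others=['C0=M'] -> C2=S, others downsized to S] -> [S,I,S,I] [MISS #8: read from I]
Op 9: C1 write [C1 write: invalidate ['C0=S', 'C2=S'] -> C1=M] -> [I,M,I,I] [MISS #9: write from I]
Op 10: C2 write [C2 write: invalidate ['C1=M'] -> C2=M] -> [I,I,M,I] [MISS #10: write from I]
Op 11: C3 read [C3 read from I: others=['C2=M'] -> C3=S, others downsized to S] -> [I,I,S,S] [MISS #11: read from I]

Answer: 11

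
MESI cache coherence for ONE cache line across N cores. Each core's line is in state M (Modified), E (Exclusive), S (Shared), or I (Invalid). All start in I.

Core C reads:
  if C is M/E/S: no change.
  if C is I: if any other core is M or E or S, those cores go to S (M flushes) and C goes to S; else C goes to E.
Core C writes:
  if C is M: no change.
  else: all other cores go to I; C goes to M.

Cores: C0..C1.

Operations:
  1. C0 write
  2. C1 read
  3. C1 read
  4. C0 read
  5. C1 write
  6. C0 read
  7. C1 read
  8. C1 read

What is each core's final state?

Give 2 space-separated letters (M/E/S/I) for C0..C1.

Op 1: C0 write [C0 write: invalidate none -> C0=M] -> [M,I]
Op 2: C1 read [C1 read from I: others=['C0=M'] -> C1=S, others downsized to S] -> [S,S]
Op 3: C1 read [C1 read: already in S, no change] -> [S,S]
Op 4: C0 read [C0 read: already in S, no change] -> [S,S]
Op 5: C1 write [C1 write: invalidate ['C0=S'] -> C1=M] -> [I,M]
Op 6: C0 read [C0 read from I: others=['C1=M'] -> C0=S, others downsized to S] -> [S,S]
Op 7: C1 read [C1 read: already in S, no change] -> [S,S]
Op 8: C1 read [C1 read: already in S, no change] -> [S,S]

Answer: S S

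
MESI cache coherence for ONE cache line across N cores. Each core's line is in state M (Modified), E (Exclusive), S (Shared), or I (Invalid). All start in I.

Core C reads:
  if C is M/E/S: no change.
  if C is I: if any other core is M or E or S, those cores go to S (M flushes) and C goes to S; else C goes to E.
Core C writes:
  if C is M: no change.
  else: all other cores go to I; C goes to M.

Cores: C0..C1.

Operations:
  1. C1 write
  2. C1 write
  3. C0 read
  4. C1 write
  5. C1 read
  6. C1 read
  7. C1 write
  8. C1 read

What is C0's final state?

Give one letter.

Answer: I

Derivation:
Op 1: C1 write [C1 write: invalidate none -> C1=M] -> [I,M]
Op 2: C1 write [C1 write: already M (modified), no change] -> [I,M]
Op 3: C0 read [C0 read from I: others=['C1=M'] -> C0=S, others downsized to S] -> [S,S]
Op 4: C1 write [C1 write: invalidate ['C0=S'] -> C1=M] -> [I,M]
Op 5: C1 read [C1 read: already in M, no change] -> [I,M]
Op 6: C1 read [C1 read: already in M, no change] -> [I,M]
Op 7: C1 write [C1 write: already M (modified), no change] -> [I,M]
Op 8: C1 read [C1 read: already in M, no change] -> [I,M]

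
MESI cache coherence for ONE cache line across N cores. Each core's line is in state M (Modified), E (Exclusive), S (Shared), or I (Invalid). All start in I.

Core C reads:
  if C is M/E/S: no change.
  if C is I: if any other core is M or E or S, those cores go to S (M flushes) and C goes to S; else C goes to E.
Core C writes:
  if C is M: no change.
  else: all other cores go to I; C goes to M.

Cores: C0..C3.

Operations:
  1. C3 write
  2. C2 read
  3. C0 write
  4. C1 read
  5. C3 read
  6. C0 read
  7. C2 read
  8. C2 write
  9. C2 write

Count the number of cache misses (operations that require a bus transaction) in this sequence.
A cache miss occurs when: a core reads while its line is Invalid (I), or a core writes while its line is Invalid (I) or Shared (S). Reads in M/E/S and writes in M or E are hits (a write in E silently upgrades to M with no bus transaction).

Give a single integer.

Answer: 7

Derivation:
Op 1: C3 write [C3 write: invalidate none -> C3=M] -> [I,I,I,M] [MISS #1: write from I]
Op 2: C2 read [C2 read from I: others=['C3=M'] -> C2=S, others downsized to S] -> [I,I,S,S] [MISS #2: read from I]
Op 3: C0 write [C0 write: invalidate ['C2=S', 'C3=S'] -> C0=M] -> [M,I,I,I] [MISS #3: write from I]
Op 4: C1 read [C1 read from I: others=['C0=M'] -> C1=S, others downsized to S] -> [S,S,I,I] [MISS #4: read from I]
Op 5: C3 read [C3 read from I: others=['C0=S', 'C1=S'] -> C3=S, others downsized to S] -> [S,S,I,S] [MISS #5: read from I]
Op 6: C0 read [C0 read: already in S, no change] -> [S,S,I,S] [hit: read from S]
Op 7: C2 read [C2 read from I: others=['C0=S', 'C1=S', 'C3=S'] -> C2=S, others downsized to S] -> [S,S,S,S] [MISS #6: read from I]
Op 8: C2 write [C2 write: invalidate ['C0=S', 'C1=S', 'C3=S'] -> C2=M] -> [I,I,M,I] [MISS #7: write from S]
Op 9: C2 write [C2 write: already M (modified), no change] -> [I,I,M,I] [hit: write from M]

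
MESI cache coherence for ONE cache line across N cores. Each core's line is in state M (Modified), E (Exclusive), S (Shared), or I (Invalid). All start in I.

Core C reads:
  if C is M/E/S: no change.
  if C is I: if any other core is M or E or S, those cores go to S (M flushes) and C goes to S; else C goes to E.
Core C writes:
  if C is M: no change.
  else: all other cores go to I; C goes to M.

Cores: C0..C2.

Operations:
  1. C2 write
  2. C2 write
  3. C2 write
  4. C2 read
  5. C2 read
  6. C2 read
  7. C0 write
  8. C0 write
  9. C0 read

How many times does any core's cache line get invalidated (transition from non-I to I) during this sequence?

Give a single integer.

Op 1: C2 write [C2 write: invalidate none -> C2=M] -> [I,I,M] (invalidations this op: 0; running total: 0)
Op 2: C2 write [C2 write: already M (modified), no change] -> [I,I,M] (invalidations this op: 0; running total: 0)
Op 3: C2 write [C2 write: already M (modified), no change] -> [I,I,M] (invalidations this op: 0; running total: 0)
Op 4: C2 read [C2 read: already in M, no change] -> [I,I,M] (invalidations this op: 0; running total: 0)
Op 5: C2 read [C2 read: already in M, no change] -> [I,I,M] (invalidations this op: 0; running total: 0)
Op 6: C2 read [C2 read: already in M, no change] -> [I,I,M] (invalidations this op: 0; running total: 0)
Op 7: C0 write [C0 write: invalidate ['C2=M'] -> C0=M] -> [M,I,I] (invalidations this op: 1; running total: 1)
Op 8: C0 write [C0 write: already M (modified), no change] -> [M,I,I] (invalidations this op: 0; running total: 1)
Op 9: C0 read [C0 read: already in M, no change] -> [M,I,I] (invalidations this op: 0; running total: 1)

Answer: 1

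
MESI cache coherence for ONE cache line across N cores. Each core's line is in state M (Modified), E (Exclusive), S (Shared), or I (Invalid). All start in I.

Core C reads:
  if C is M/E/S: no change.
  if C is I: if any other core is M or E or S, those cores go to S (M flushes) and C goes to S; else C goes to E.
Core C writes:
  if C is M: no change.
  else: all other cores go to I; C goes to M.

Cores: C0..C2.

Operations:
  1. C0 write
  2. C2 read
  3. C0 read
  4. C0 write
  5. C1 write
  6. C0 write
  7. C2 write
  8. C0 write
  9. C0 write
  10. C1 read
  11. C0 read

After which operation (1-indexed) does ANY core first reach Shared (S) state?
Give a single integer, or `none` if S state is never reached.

Answer: 2

Derivation:
Op 1: C0 write [C0 write: invalidate none -> C0=M] -> [M,I,I]
Op 2: C2 read [C2 read from I: others=['C0=M'] -> C2=S, others downsized to S] -> [S,I,S]
  -> First S state at op 2; remaining ops need not be traced.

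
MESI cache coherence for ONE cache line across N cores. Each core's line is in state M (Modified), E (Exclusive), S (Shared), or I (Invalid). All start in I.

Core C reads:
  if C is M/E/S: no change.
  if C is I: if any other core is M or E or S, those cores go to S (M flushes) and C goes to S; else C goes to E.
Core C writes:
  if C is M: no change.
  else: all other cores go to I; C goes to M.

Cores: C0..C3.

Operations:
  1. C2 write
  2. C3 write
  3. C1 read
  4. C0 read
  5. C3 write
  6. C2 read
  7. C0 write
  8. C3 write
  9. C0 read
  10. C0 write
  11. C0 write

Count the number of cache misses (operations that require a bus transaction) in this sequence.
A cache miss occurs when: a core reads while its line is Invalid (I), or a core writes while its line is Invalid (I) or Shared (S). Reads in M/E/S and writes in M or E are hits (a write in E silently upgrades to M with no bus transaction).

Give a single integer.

Op 1: C2 write [C2 write: invalidate none -> C2=M] -> [I,I,M,I] [MISS #1: write from I]
Op 2: C3 write [C3 write: invalidate ['C2=M'] -> C3=M] -> [I,I,I,M] [MISS #2: write from I]
Op 3: C1 read [C1 read from I: others=['C3=M'] -> C1=S, others downsized to S] -> [I,S,I,S] [MISS #3: read from I]
Op 4: C0 read [C0 read from I: others=['C1=S', 'C3=S'] -> C0=S, others downsized to S] -> [S,S,I,S] [MISS #4: read from I]
Op 5: C3 write [C3 write: invalidate ['C0=S', 'C1=S'] -> C3=M] -> [I,I,I,M] [MISS #5: write from S]
Op 6: C2 read [C2 read from I: others=['C3=M'] -> C2=S, others downsized to S] -> [I,I,S,S] [MISS #6: read from I]
Op 7: C0 write [C0 write: invalidate ['C2=S', 'C3=S'] -> C0=M] -> [M,I,I,I] [MISS #7: write from I]
Op 8: C3 write [C3 write: invalidate ['C0=M'] -> C3=M] -> [I,I,I,M] [MISS #8: write from I]
Op 9: C0 read [C0 read from I: others=['C3=M'] -> C0=S, others downsized to S] -> [S,I,I,S] [MISS #9: read from I]
Op 10: C0 write [C0 write: invalidate ['C3=S'] -> C0=M] -> [M,I,I,I] [MISS #10: write from S]
Op 11: C0 write [C0 write: already M (modified), no change] -> [M,I,I,I] [hit: write from M]

Answer: 10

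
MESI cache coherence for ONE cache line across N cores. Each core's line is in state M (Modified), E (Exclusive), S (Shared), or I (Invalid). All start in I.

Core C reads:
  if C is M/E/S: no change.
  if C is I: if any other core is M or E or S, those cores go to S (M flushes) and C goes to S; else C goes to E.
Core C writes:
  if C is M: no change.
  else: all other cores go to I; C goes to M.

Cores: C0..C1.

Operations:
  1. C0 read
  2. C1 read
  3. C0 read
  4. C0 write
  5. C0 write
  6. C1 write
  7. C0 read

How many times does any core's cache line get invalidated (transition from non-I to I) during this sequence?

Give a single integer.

Answer: 2

Derivation:
Op 1: C0 read [C0 read from I: no other sharers -> C0=E (exclusive)] -> [E,I] (invalidations this op: 0; running total: 0)
Op 2: C1 read [C1 read from I: others=['C0=E'] -> C1=S, others downsized to S] -> [S,S] (invalidations this op: 0; running total: 0)
Op 3: C0 read [C0 read: already in S, no change] -> [S,S] (invalidations this op: 0; running total: 0)
Op 4: C0 write [C0 write: invalidate ['C1=S'] -> C0=M] -> [M,I] (invalidations this op: 1; running total: 1)
Op 5: C0 write [C0 write: already M (modified), no change] -> [M,I] (invalidations this op: 0; running total: 1)
Op 6: C1 write [C1 write: invalidate ['C0=M'] -> C1=M] -> [I,M] (invalidations this op: 1; running total: 2)
Op 7: C0 read [C0 read from I: others=['C1=M'] -> C0=S, others downsized to S] -> [S,S] (invalidations this op: 0; running total: 2)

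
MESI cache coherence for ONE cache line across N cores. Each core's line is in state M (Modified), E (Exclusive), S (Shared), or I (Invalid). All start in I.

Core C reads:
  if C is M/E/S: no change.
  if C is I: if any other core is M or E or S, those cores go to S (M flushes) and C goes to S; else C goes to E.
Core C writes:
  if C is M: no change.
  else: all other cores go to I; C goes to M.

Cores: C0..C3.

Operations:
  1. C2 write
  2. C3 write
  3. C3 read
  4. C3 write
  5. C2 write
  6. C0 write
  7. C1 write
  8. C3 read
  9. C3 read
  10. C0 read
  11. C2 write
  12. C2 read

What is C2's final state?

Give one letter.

Op 1: C2 write [C2 write: invalidate none -> C2=M] -> [I,I,M,I]
Op 2: C3 write [C3 write: invalidate ['C2=M'] -> C3=M] -> [I,I,I,M]
Op 3: C3 read [C3 read: already in M, no change] -> [I,I,I,M]
Op 4: C3 write [C3 write: already M (modified), no change] -> [I,I,I,M]
Op 5: C2 write [C2 write: invalidate ['C3=M'] -> C2=M] -> [I,I,M,I]
Op 6: C0 write [C0 write: invalidate ['C2=M'] -> C0=M] -> [M,I,I,I]
Op 7: C1 write [C1 write: invalidate ['C0=M'] -> C1=M] -> [I,M,I,I]
Op 8: C3 read [C3 read from I: others=['C1=M'] -> C3=S, others downsized to S] -> [I,S,I,S]
Op 9: C3 read [C3 read: already in S, no change] -> [I,S,I,S]
Op 10: C0 read [C0 read from I: others=['C1=S', 'C3=S'] -> C0=S, others downsized to S] -> [S,S,I,S]
Op 11: C2 write [C2 write: invalidate ['C0=S', 'C1=S', 'C3=S'] -> C2=M] -> [I,I,M,I]
Op 12: C2 read [C2 read: already in M, no change] -> [I,I,M,I]

Answer: M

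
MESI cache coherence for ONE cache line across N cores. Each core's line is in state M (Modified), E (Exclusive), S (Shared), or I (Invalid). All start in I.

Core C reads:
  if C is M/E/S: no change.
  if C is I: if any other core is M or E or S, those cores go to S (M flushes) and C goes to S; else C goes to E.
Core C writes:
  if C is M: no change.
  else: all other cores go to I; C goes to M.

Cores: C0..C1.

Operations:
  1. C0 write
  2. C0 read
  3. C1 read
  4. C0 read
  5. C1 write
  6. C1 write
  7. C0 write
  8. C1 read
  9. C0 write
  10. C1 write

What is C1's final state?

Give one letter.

Op 1: C0 write [C0 write: invalidate none -> C0=M] -> [M,I]
Op 2: C0 read [C0 read: already in M, no change] -> [M,I]
Op 3: C1 read [C1 read from I: others=['C0=M'] -> C1=S, others downsized to S] -> [S,S]
Op 4: C0 read [C0 read: already in S, no change] -> [S,S]
Op 5: C1 write [C1 write: invalidate ['C0=S'] -> C1=M] -> [I,M]
Op 6: C1 write [C1 write: already M (modified), no change] -> [I,M]
Op 7: C0 write [C0 write: invalidate ['C1=M'] -> C0=M] -> [M,I]
Op 8: C1 read [C1 read from I: others=['C0=M'] -> C1=S, others downsized to S] -> [S,S]
Op 9: C0 write [C0 write: invalidate ['C1=S'] -> C0=M] -> [M,I]
Op 10: C1 write [C1 write: invalidate ['C0=M'] -> C1=M] -> [I,M]

Answer: M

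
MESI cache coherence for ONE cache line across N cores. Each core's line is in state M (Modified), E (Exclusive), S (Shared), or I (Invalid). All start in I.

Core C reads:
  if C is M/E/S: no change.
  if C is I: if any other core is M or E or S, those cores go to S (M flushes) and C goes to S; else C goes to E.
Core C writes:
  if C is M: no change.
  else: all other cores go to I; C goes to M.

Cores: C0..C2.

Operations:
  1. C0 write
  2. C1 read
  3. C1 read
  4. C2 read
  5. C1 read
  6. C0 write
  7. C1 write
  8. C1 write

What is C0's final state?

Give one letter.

Op 1: C0 write [C0 write: invalidate none -> C0=M] -> [M,I,I]
Op 2: C1 read [C1 read from I: others=['C0=M'] -> C1=S, others downsized to S] -> [S,S,I]
Op 3: C1 read [C1 read: already in S, no change] -> [S,S,I]
Op 4: C2 read [C2 read from I: others=['C0=S', 'C1=S'] -> C2=S, others downsized to S] -> [S,S,S]
Op 5: C1 read [C1 read: already in S, no change] -> [S,S,S]
Op 6: C0 write [C0 write: invalidate ['C1=S', 'C2=S'] -> C0=M] -> [M,I,I]
Op 7: C1 write [C1 write: invalidate ['C0=M'] -> C1=M] -> [I,M,I]
Op 8: C1 write [C1 write: already M (modified), no change] -> [I,M,I]

Answer: I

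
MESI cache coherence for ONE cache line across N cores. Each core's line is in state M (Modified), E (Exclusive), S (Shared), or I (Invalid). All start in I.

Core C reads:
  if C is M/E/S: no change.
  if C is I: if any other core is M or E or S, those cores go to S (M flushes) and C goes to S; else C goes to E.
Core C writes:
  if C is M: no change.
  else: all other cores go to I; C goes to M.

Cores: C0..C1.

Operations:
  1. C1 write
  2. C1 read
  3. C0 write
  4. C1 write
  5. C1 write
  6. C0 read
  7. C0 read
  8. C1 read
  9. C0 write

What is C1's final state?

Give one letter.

Answer: I

Derivation:
Op 1: C1 write [C1 write: invalidate none -> C1=M] -> [I,M]
Op 2: C1 read [C1 read: already in M, no change] -> [I,M]
Op 3: C0 write [C0 write: invalidate ['C1=M'] -> C0=M] -> [M,I]
Op 4: C1 write [C1 write: invalidate ['C0=M'] -> C1=M] -> [I,M]
Op 5: C1 write [C1 write: already M (modified), no change] -> [I,M]
Op 6: C0 read [C0 read from I: others=['C1=M'] -> C0=S, others downsized to S] -> [S,S]
Op 7: C0 read [C0 read: already in S, no change] -> [S,S]
Op 8: C1 read [C1 read: already in S, no change] -> [S,S]
Op 9: C0 write [C0 write: invalidate ['C1=S'] -> C0=M] -> [M,I]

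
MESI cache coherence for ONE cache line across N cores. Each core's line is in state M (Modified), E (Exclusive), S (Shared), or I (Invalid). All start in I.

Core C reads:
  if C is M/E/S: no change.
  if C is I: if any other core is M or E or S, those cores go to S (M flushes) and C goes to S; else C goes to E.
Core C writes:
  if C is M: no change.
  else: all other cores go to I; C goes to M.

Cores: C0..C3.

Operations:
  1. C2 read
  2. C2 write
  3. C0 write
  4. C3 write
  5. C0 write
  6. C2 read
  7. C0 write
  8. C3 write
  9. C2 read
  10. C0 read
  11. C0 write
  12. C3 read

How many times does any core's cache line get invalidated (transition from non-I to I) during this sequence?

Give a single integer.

Answer: 7

Derivation:
Op 1: C2 read [C2 read from I: no other sharers -> C2=E (exclusive)] -> [I,I,E,I] (invalidations this op: 0; running total: 0)
Op 2: C2 write [C2 write: invalidate none -> C2=M] -> [I,I,M,I] (invalidations this op: 0; running total: 0)
Op 3: C0 write [C0 write: invalidate ['C2=M'] -> C0=M] -> [M,I,I,I] (invalidations this op: 1; running total: 1)
Op 4: C3 write [C3 write: invalidate ['C0=M'] -> C3=M] -> [I,I,I,M] (invalidations this op: 1; running total: 2)
Op 5: C0 write [C0 write: invalidate ['C3=M'] -> C0=M] -> [M,I,I,I] (invalidations this op: 1; running total: 3)
Op 6: C2 read [C2 read from I: others=['C0=M'] -> C2=S, others downsized to S] -> [S,I,S,I] (invalidations this op: 0; running total: 3)
Op 7: C0 write [C0 write: invalidate ['C2=S'] -> C0=M] -> [M,I,I,I] (invalidations this op: 1; running total: 4)
Op 8: C3 write [C3 write: invalidate ['C0=M'] -> C3=M] -> [I,I,I,M] (invalidations this op: 1; running total: 5)
Op 9: C2 read [C2 read from I: others=['C3=M'] -> C2=S, others downsized to S] -> [I,I,S,S] (invalidations this op: 0; running total: 5)
Op 10: C0 read [C0 read from I: others=['C2=S', 'C3=S'] -> C0=S, others downsized to S] -> [S,I,S,S] (invalidations this op: 0; running total: 5)
Op 11: C0 write [C0 write: invalidate ['C2=S', 'C3=S'] -> C0=M] -> [M,I,I,I] (invalidations this op: 2; running total: 7)
Op 12: C3 read [C3 read from I: others=['C0=M'] -> C3=S, others downsized to S] -> [S,I,I,S] (invalidations this op: 0; running total: 7)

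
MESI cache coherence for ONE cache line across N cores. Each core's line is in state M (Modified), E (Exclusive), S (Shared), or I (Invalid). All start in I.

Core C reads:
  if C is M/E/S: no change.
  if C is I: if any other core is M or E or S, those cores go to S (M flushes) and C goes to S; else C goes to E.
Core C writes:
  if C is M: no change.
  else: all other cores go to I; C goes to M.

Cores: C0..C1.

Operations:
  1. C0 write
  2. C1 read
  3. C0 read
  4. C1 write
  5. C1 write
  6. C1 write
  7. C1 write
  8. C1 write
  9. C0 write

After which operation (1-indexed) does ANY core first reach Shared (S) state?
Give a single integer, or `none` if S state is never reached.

Answer: 2

Derivation:
Op 1: C0 write [C0 write: invalidate none -> C0=M] -> [M,I]
Op 2: C1 read [C1 read from I: others=['C0=M'] -> C1=S, others downsized to S] -> [S,S]
  -> First S state at op 2; remaining ops need not be traced.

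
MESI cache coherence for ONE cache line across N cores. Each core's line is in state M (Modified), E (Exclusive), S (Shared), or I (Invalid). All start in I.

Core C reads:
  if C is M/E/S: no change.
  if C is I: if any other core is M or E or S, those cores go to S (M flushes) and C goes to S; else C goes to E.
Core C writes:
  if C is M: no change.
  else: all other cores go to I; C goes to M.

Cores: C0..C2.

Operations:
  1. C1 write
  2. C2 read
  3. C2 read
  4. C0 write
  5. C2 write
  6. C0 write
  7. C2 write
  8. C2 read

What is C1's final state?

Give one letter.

Answer: I

Derivation:
Op 1: C1 write [C1 write: invalidate none -> C1=M] -> [I,M,I]
Op 2: C2 read [C2 read from I: others=['C1=M'] -> C2=S, others downsized to S] -> [I,S,S]
Op 3: C2 read [C2 read: already in S, no change] -> [I,S,S]
Op 4: C0 write [C0 write: invalidate ['C1=S', 'C2=S'] -> C0=M] -> [M,I,I]
Op 5: C2 write [C2 write: invalidate ['C0=M'] -> C2=M] -> [I,I,M]
Op 6: C0 write [C0 write: invalidate ['C2=M'] -> C0=M] -> [M,I,I]
Op 7: C2 write [C2 write: invalidate ['C0=M'] -> C2=M] -> [I,I,M]
Op 8: C2 read [C2 read: already in M, no change] -> [I,I,M]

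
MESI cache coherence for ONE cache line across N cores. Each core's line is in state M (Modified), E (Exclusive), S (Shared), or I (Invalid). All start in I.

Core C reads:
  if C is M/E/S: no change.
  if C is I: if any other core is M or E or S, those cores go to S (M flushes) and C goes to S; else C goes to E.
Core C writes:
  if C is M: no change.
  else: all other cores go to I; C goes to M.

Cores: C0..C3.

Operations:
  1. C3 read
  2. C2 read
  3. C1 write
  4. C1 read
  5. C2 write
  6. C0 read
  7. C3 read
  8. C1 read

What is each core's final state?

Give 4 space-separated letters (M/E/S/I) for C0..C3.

Op 1: C3 read [C3 read from I: no other sharers -> C3=E (exclusive)] -> [I,I,I,E]
Op 2: C2 read [C2 read from I: others=['C3=E'] -> C2=S, others downsized to S] -> [I,I,S,S]
Op 3: C1 write [C1 write: invalidate ['C2=S', 'C3=S'] -> C1=M] -> [I,M,I,I]
Op 4: C1 read [C1 read: already in M, no change] -> [I,M,I,I]
Op 5: C2 write [C2 write: invalidate ['C1=M'] -> C2=M] -> [I,I,M,I]
Op 6: C0 read [C0 read from I: others=['C2=M'] -> C0=S, others downsized to S] -> [S,I,S,I]
Op 7: C3 read [C3 read from I: others=['C0=S', 'C2=S'] -> C3=S, others downsized to S] -> [S,I,S,S]
Op 8: C1 read [C1 read from I: others=['C0=S', 'C2=S', 'C3=S'] -> C1=S, others downsized to S] -> [S,S,S,S]

Answer: S S S S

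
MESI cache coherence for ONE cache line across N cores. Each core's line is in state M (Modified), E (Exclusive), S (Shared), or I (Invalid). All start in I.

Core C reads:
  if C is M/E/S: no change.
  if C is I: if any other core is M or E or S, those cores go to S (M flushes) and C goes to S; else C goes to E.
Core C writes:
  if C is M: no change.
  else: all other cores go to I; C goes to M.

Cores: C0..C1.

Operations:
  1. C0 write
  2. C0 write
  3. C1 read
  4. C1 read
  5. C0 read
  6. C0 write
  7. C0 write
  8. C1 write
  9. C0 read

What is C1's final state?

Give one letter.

Answer: S

Derivation:
Op 1: C0 write [C0 write: invalidate none -> C0=M] -> [M,I]
Op 2: C0 write [C0 write: already M (modified), no change] -> [M,I]
Op 3: C1 read [C1 read from I: others=['C0=M'] -> C1=S, others downsized to S] -> [S,S]
Op 4: C1 read [C1 read: already in S, no change] -> [S,S]
Op 5: C0 read [C0 read: already in S, no change] -> [S,S]
Op 6: C0 write [C0 write: invalidate ['C1=S'] -> C0=M] -> [M,I]
Op 7: C0 write [C0 write: already M (modified), no change] -> [M,I]
Op 8: C1 write [C1 write: invalidate ['C0=M'] -> C1=M] -> [I,M]
Op 9: C0 read [C0 read from I: others=['C1=M'] -> C0=S, others downsized to S] -> [S,S]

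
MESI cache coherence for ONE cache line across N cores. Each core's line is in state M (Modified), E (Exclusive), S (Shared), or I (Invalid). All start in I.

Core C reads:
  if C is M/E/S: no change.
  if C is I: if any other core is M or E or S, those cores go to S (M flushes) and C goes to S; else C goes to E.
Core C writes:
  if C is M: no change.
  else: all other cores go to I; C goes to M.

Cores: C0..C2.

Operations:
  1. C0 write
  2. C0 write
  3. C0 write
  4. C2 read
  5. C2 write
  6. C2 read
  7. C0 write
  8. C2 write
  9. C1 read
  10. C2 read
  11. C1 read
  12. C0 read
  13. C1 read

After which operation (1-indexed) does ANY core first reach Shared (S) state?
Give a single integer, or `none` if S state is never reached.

Op 1: C0 write [C0 write: invalidate none -> C0=M] -> [M,I,I]
Op 2: C0 write [C0 write: already M (modified), no change] -> [M,I,I]
Op 3: C0 write [C0 write: already M (modified), no change] -> [M,I,I]
Op 4: C2 read [C2 read from I: others=['C0=M'] -> C2=S, others downsized to S] -> [S,I,S]
  -> First S state at op 4; remaining ops need not be traced.

Answer: 4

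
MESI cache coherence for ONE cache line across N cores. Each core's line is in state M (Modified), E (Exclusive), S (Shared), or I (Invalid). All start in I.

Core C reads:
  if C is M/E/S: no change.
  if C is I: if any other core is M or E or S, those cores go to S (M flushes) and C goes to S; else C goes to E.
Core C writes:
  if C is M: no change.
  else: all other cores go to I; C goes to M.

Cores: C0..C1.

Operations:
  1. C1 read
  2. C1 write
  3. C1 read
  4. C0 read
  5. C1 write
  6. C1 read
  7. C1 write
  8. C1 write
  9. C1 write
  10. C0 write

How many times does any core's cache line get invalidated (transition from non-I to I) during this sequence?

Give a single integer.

Op 1: C1 read [C1 read from I: no other sharers -> C1=E (exclusive)] -> [I,E] (invalidations this op: 0; running total: 0)
Op 2: C1 write [C1 write: invalidate none -> C1=M] -> [I,M] (invalidations this op: 0; running total: 0)
Op 3: C1 read [C1 read: already in M, no change] -> [I,M] (invalidations this op: 0; running total: 0)
Op 4: C0 read [C0 read from I: others=['C1=M'] -> C0=S, others downsized to S] -> [S,S] (invalidations this op: 0; running total: 0)
Op 5: C1 write [C1 write: invalidate ['C0=S'] -> C1=M] -> [I,M] (invalidations this op: 1; running total: 1)
Op 6: C1 read [C1 read: already in M, no change] -> [I,M] (invalidations this op: 0; running total: 1)
Op 7: C1 write [C1 write: already M (modified), no change] -> [I,M] (invalidations this op: 0; running total: 1)
Op 8: C1 write [C1 write: already M (modified), no change] -> [I,M] (invalidations this op: 0; running total: 1)
Op 9: C1 write [C1 write: already M (modified), no change] -> [I,M] (invalidations this op: 0; running total: 1)
Op 10: C0 write [C0 write: invalidate ['C1=M'] -> C0=M] -> [M,I] (invalidations this op: 1; running total: 2)

Answer: 2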